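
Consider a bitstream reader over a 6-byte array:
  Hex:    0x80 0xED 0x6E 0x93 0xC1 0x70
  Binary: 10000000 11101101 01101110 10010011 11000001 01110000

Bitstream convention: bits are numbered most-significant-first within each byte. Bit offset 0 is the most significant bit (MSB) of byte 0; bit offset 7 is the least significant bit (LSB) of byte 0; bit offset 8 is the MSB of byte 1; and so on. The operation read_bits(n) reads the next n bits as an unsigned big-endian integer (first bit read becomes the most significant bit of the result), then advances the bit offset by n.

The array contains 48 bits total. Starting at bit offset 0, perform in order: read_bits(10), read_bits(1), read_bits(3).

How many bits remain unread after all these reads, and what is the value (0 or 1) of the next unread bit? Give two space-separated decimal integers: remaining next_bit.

Answer: 34 0

Derivation:
Read 1: bits[0:10] width=10 -> value=515 (bin 1000000011); offset now 10 = byte 1 bit 2; 38 bits remain
Read 2: bits[10:11] width=1 -> value=1 (bin 1); offset now 11 = byte 1 bit 3; 37 bits remain
Read 3: bits[11:14] width=3 -> value=3 (bin 011); offset now 14 = byte 1 bit 6; 34 bits remain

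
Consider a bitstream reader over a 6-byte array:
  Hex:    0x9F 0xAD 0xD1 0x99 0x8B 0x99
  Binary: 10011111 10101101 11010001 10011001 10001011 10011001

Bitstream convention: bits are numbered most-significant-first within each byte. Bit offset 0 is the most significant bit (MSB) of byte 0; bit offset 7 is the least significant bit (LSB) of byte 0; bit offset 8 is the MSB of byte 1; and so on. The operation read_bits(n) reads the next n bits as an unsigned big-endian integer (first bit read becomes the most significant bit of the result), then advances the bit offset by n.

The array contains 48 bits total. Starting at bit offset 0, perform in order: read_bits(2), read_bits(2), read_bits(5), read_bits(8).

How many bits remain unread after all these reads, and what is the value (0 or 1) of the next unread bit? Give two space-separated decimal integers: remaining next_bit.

Read 1: bits[0:2] width=2 -> value=2 (bin 10); offset now 2 = byte 0 bit 2; 46 bits remain
Read 2: bits[2:4] width=2 -> value=1 (bin 01); offset now 4 = byte 0 bit 4; 44 bits remain
Read 3: bits[4:9] width=5 -> value=31 (bin 11111); offset now 9 = byte 1 bit 1; 39 bits remain
Read 4: bits[9:17] width=8 -> value=91 (bin 01011011); offset now 17 = byte 2 bit 1; 31 bits remain

Answer: 31 1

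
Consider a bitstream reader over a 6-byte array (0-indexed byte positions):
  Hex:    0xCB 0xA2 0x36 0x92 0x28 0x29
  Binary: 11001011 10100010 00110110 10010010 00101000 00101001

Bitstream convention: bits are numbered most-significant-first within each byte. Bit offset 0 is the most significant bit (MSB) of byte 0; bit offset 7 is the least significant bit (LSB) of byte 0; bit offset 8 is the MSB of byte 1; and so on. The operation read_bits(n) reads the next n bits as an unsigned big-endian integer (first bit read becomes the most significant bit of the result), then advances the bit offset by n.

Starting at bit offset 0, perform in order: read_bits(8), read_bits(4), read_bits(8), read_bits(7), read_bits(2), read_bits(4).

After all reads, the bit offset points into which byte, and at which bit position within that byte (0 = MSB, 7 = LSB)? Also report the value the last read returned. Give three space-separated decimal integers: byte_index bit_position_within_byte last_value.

Read 1: bits[0:8] width=8 -> value=203 (bin 11001011); offset now 8 = byte 1 bit 0; 40 bits remain
Read 2: bits[8:12] width=4 -> value=10 (bin 1010); offset now 12 = byte 1 bit 4; 36 bits remain
Read 3: bits[12:20] width=8 -> value=35 (bin 00100011); offset now 20 = byte 2 bit 4; 28 bits remain
Read 4: bits[20:27] width=7 -> value=52 (bin 0110100); offset now 27 = byte 3 bit 3; 21 bits remain
Read 5: bits[27:29] width=2 -> value=2 (bin 10); offset now 29 = byte 3 bit 5; 19 bits remain
Read 6: bits[29:33] width=4 -> value=4 (bin 0100); offset now 33 = byte 4 bit 1; 15 bits remain

Answer: 4 1 4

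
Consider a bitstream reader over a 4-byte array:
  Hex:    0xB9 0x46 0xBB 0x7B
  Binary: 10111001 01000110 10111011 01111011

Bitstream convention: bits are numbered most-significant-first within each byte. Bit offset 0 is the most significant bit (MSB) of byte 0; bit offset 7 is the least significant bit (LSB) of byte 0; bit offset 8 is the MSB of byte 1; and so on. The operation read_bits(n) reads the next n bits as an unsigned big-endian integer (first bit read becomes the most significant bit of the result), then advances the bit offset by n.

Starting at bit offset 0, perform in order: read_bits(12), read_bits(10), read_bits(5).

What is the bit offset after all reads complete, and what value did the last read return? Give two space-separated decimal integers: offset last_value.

Read 1: bits[0:12] width=12 -> value=2964 (bin 101110010100); offset now 12 = byte 1 bit 4; 20 bits remain
Read 2: bits[12:22] width=10 -> value=430 (bin 0110101110); offset now 22 = byte 2 bit 6; 10 bits remain
Read 3: bits[22:27] width=5 -> value=27 (bin 11011); offset now 27 = byte 3 bit 3; 5 bits remain

Answer: 27 27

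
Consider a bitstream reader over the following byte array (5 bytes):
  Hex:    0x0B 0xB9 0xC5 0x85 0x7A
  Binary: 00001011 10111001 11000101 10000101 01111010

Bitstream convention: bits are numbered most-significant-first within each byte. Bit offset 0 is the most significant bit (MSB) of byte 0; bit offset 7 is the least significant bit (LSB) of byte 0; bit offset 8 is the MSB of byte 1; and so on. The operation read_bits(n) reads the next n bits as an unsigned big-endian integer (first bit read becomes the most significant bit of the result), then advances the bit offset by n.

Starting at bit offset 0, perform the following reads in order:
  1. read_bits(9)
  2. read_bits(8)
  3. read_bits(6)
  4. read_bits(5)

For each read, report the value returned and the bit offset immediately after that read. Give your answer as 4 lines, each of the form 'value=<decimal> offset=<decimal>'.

Read 1: bits[0:9] width=9 -> value=23 (bin 000010111); offset now 9 = byte 1 bit 1; 31 bits remain
Read 2: bits[9:17] width=8 -> value=115 (bin 01110011); offset now 17 = byte 2 bit 1; 23 bits remain
Read 3: bits[17:23] width=6 -> value=34 (bin 100010); offset now 23 = byte 2 bit 7; 17 bits remain
Read 4: bits[23:28] width=5 -> value=24 (bin 11000); offset now 28 = byte 3 bit 4; 12 bits remain

Answer: value=23 offset=9
value=115 offset=17
value=34 offset=23
value=24 offset=28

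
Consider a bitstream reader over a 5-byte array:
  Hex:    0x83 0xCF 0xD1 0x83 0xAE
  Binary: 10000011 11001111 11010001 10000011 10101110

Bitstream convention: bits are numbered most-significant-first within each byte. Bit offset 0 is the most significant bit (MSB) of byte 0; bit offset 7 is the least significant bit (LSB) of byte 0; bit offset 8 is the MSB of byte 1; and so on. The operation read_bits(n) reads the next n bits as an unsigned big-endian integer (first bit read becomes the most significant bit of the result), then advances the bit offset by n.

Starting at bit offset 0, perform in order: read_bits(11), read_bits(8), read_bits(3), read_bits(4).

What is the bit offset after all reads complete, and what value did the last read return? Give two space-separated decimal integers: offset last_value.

Answer: 26 6

Derivation:
Read 1: bits[0:11] width=11 -> value=1054 (bin 10000011110); offset now 11 = byte 1 bit 3; 29 bits remain
Read 2: bits[11:19] width=8 -> value=126 (bin 01111110); offset now 19 = byte 2 bit 3; 21 bits remain
Read 3: bits[19:22] width=3 -> value=4 (bin 100); offset now 22 = byte 2 bit 6; 18 bits remain
Read 4: bits[22:26] width=4 -> value=6 (bin 0110); offset now 26 = byte 3 bit 2; 14 bits remain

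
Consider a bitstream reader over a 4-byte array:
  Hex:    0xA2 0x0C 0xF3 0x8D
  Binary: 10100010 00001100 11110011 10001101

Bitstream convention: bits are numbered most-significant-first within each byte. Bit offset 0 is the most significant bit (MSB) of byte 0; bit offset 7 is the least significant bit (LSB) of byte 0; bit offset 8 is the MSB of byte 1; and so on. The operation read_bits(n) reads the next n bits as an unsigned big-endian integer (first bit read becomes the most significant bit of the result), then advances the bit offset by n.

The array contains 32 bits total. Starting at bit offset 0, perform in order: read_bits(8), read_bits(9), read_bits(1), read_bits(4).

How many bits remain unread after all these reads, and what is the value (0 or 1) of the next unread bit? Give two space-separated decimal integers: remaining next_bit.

Read 1: bits[0:8] width=8 -> value=162 (bin 10100010); offset now 8 = byte 1 bit 0; 24 bits remain
Read 2: bits[8:17] width=9 -> value=25 (bin 000011001); offset now 17 = byte 2 bit 1; 15 bits remain
Read 3: bits[17:18] width=1 -> value=1 (bin 1); offset now 18 = byte 2 bit 2; 14 bits remain
Read 4: bits[18:22] width=4 -> value=12 (bin 1100); offset now 22 = byte 2 bit 6; 10 bits remain

Answer: 10 1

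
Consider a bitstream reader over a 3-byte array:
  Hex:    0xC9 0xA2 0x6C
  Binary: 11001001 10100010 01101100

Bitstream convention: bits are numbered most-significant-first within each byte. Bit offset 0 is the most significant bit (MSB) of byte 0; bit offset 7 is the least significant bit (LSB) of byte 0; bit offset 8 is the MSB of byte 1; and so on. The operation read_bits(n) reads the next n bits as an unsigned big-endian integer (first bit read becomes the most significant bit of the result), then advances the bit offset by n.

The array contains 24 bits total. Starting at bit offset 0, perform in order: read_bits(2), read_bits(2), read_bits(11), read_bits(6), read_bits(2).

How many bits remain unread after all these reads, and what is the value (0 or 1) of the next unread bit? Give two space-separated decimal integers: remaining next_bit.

Answer: 1 0

Derivation:
Read 1: bits[0:2] width=2 -> value=3 (bin 11); offset now 2 = byte 0 bit 2; 22 bits remain
Read 2: bits[2:4] width=2 -> value=0 (bin 00); offset now 4 = byte 0 bit 4; 20 bits remain
Read 3: bits[4:15] width=11 -> value=1233 (bin 10011010001); offset now 15 = byte 1 bit 7; 9 bits remain
Read 4: bits[15:21] width=6 -> value=13 (bin 001101); offset now 21 = byte 2 bit 5; 3 bits remain
Read 5: bits[21:23] width=2 -> value=2 (bin 10); offset now 23 = byte 2 bit 7; 1 bits remain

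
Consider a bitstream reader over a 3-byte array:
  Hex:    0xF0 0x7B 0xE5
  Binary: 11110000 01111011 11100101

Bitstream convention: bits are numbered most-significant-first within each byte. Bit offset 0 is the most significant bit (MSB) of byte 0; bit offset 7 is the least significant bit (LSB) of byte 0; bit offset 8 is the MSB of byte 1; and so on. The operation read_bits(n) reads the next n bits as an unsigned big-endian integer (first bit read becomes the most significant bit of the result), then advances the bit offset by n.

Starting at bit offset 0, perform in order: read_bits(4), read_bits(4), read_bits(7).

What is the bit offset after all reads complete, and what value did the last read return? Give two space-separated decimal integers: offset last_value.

Read 1: bits[0:4] width=4 -> value=15 (bin 1111); offset now 4 = byte 0 bit 4; 20 bits remain
Read 2: bits[4:8] width=4 -> value=0 (bin 0000); offset now 8 = byte 1 bit 0; 16 bits remain
Read 3: bits[8:15] width=7 -> value=61 (bin 0111101); offset now 15 = byte 1 bit 7; 9 bits remain

Answer: 15 61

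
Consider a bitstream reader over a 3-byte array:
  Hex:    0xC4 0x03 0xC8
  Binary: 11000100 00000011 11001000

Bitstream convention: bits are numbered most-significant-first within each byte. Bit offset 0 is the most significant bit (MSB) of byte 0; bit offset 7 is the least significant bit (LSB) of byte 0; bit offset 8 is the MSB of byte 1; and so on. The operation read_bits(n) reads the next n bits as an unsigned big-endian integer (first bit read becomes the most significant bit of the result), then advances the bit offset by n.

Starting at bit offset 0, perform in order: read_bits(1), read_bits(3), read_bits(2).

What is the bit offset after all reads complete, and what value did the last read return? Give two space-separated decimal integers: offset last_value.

Read 1: bits[0:1] width=1 -> value=1 (bin 1); offset now 1 = byte 0 bit 1; 23 bits remain
Read 2: bits[1:4] width=3 -> value=4 (bin 100); offset now 4 = byte 0 bit 4; 20 bits remain
Read 3: bits[4:6] width=2 -> value=1 (bin 01); offset now 6 = byte 0 bit 6; 18 bits remain

Answer: 6 1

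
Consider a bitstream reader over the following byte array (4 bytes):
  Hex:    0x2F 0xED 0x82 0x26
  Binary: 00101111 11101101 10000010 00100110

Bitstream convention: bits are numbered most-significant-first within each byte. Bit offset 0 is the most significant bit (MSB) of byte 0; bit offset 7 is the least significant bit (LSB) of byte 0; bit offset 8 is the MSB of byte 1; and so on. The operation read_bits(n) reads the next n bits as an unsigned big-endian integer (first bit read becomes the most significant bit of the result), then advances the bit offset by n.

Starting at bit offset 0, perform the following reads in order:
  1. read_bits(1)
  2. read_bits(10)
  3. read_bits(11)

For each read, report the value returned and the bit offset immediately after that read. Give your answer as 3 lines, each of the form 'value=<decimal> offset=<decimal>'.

Read 1: bits[0:1] width=1 -> value=0 (bin 0); offset now 1 = byte 0 bit 1; 31 bits remain
Read 2: bits[1:11] width=10 -> value=383 (bin 0101111111); offset now 11 = byte 1 bit 3; 21 bits remain
Read 3: bits[11:22] width=11 -> value=864 (bin 01101100000); offset now 22 = byte 2 bit 6; 10 bits remain

Answer: value=0 offset=1
value=383 offset=11
value=864 offset=22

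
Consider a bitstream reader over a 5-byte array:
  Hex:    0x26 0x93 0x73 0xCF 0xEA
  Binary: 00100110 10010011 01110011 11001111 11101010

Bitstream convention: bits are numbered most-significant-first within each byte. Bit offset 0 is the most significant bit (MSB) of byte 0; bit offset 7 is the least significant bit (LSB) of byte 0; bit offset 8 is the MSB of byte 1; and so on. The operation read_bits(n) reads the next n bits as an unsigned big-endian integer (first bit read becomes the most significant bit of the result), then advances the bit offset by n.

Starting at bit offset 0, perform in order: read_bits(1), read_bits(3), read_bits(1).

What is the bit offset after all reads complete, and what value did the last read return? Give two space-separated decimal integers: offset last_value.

Read 1: bits[0:1] width=1 -> value=0 (bin 0); offset now 1 = byte 0 bit 1; 39 bits remain
Read 2: bits[1:4] width=3 -> value=2 (bin 010); offset now 4 = byte 0 bit 4; 36 bits remain
Read 3: bits[4:5] width=1 -> value=0 (bin 0); offset now 5 = byte 0 bit 5; 35 bits remain

Answer: 5 0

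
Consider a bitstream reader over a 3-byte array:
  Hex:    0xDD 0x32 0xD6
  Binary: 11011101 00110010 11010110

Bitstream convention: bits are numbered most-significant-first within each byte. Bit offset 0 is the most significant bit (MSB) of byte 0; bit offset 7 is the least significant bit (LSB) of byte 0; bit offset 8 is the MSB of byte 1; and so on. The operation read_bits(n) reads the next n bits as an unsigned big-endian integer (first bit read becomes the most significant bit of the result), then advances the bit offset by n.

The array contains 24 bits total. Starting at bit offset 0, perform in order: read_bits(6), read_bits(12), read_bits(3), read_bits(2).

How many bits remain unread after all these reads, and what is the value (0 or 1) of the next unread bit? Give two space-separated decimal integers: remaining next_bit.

Read 1: bits[0:6] width=6 -> value=55 (bin 110111); offset now 6 = byte 0 bit 6; 18 bits remain
Read 2: bits[6:18] width=12 -> value=1227 (bin 010011001011); offset now 18 = byte 2 bit 2; 6 bits remain
Read 3: bits[18:21] width=3 -> value=2 (bin 010); offset now 21 = byte 2 bit 5; 3 bits remain
Read 4: bits[21:23] width=2 -> value=3 (bin 11); offset now 23 = byte 2 bit 7; 1 bits remain

Answer: 1 0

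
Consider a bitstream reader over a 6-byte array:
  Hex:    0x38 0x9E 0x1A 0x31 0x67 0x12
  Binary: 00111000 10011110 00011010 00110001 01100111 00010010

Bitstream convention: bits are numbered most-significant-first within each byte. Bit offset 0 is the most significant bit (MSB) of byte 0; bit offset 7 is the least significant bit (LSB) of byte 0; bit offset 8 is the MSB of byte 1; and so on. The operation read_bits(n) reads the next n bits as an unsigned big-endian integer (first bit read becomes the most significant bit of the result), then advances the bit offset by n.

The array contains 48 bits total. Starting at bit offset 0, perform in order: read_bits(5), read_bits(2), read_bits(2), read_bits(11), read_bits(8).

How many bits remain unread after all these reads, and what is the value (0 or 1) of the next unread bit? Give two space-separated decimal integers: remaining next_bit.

Answer: 20 0

Derivation:
Read 1: bits[0:5] width=5 -> value=7 (bin 00111); offset now 5 = byte 0 bit 5; 43 bits remain
Read 2: bits[5:7] width=2 -> value=0 (bin 00); offset now 7 = byte 0 bit 7; 41 bits remain
Read 3: bits[7:9] width=2 -> value=1 (bin 01); offset now 9 = byte 1 bit 1; 39 bits remain
Read 4: bits[9:20] width=11 -> value=481 (bin 00111100001); offset now 20 = byte 2 bit 4; 28 bits remain
Read 5: bits[20:28] width=8 -> value=163 (bin 10100011); offset now 28 = byte 3 bit 4; 20 bits remain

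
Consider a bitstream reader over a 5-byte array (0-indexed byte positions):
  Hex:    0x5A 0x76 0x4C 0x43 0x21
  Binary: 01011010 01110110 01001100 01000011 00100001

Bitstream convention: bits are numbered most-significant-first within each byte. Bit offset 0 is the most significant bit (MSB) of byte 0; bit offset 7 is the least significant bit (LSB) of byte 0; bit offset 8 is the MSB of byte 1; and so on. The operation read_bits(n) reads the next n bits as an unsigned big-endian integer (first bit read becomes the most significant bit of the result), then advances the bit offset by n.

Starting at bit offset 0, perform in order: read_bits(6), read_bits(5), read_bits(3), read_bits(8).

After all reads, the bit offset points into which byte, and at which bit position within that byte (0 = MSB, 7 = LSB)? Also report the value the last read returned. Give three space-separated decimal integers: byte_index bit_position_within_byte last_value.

Answer: 2 6 147

Derivation:
Read 1: bits[0:6] width=6 -> value=22 (bin 010110); offset now 6 = byte 0 bit 6; 34 bits remain
Read 2: bits[6:11] width=5 -> value=19 (bin 10011); offset now 11 = byte 1 bit 3; 29 bits remain
Read 3: bits[11:14] width=3 -> value=5 (bin 101); offset now 14 = byte 1 bit 6; 26 bits remain
Read 4: bits[14:22] width=8 -> value=147 (bin 10010011); offset now 22 = byte 2 bit 6; 18 bits remain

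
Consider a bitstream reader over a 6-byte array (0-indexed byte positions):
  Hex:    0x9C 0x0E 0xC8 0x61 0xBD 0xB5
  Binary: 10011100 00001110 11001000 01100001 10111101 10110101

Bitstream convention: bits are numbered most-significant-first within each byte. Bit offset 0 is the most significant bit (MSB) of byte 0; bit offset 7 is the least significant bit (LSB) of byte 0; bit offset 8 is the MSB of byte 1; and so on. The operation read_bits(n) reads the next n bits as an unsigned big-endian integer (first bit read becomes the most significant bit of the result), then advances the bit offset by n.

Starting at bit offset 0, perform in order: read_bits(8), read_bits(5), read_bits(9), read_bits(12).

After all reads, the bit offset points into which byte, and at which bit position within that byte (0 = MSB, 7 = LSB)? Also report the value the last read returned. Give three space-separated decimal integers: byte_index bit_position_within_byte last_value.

Read 1: bits[0:8] width=8 -> value=156 (bin 10011100); offset now 8 = byte 1 bit 0; 40 bits remain
Read 2: bits[8:13] width=5 -> value=1 (bin 00001); offset now 13 = byte 1 bit 5; 35 bits remain
Read 3: bits[13:22] width=9 -> value=434 (bin 110110010); offset now 22 = byte 2 bit 6; 26 bits remain
Read 4: bits[22:34] width=12 -> value=390 (bin 000110000110); offset now 34 = byte 4 bit 2; 14 bits remain

Answer: 4 2 390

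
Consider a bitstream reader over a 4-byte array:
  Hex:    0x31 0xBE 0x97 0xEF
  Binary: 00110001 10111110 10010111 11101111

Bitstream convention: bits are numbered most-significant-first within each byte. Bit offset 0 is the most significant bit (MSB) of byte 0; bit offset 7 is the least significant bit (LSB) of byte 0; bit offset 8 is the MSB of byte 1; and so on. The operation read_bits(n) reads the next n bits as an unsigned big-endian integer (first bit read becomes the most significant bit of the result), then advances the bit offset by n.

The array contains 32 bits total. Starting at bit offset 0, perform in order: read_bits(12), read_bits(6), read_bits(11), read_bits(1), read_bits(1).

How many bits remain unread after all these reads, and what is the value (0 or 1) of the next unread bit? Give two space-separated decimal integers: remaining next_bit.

Read 1: bits[0:12] width=12 -> value=795 (bin 001100011011); offset now 12 = byte 1 bit 4; 20 bits remain
Read 2: bits[12:18] width=6 -> value=58 (bin 111010); offset now 18 = byte 2 bit 2; 14 bits remain
Read 3: bits[18:29] width=11 -> value=765 (bin 01011111101); offset now 29 = byte 3 bit 5; 3 bits remain
Read 4: bits[29:30] width=1 -> value=1 (bin 1); offset now 30 = byte 3 bit 6; 2 bits remain
Read 5: bits[30:31] width=1 -> value=1 (bin 1); offset now 31 = byte 3 bit 7; 1 bits remain

Answer: 1 1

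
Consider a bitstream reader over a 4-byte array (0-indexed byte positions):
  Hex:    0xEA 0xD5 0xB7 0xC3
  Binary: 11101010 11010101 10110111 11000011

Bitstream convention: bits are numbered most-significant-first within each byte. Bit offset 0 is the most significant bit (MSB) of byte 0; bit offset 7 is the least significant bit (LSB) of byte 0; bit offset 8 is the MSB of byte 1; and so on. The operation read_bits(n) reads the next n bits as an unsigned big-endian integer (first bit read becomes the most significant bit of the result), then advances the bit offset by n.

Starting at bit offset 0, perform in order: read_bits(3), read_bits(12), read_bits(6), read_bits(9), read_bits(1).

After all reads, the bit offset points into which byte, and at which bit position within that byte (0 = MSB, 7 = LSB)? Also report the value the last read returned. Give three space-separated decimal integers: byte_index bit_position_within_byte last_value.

Read 1: bits[0:3] width=3 -> value=7 (bin 111); offset now 3 = byte 0 bit 3; 29 bits remain
Read 2: bits[3:15] width=12 -> value=1386 (bin 010101101010); offset now 15 = byte 1 bit 7; 17 bits remain
Read 3: bits[15:21] width=6 -> value=54 (bin 110110); offset now 21 = byte 2 bit 5; 11 bits remain
Read 4: bits[21:30] width=9 -> value=496 (bin 111110000); offset now 30 = byte 3 bit 6; 2 bits remain
Read 5: bits[30:31] width=1 -> value=1 (bin 1); offset now 31 = byte 3 bit 7; 1 bits remain

Answer: 3 7 1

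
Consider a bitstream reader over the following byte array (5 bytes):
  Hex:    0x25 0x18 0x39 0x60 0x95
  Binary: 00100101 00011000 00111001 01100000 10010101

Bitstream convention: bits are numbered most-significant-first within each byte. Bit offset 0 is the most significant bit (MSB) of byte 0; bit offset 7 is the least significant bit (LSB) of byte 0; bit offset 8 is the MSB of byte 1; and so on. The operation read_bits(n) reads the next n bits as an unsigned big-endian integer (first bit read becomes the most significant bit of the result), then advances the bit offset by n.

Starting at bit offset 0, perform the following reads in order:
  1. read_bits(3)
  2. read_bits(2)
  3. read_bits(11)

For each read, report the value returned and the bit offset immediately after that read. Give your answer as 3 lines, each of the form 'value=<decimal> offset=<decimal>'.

Read 1: bits[0:3] width=3 -> value=1 (bin 001); offset now 3 = byte 0 bit 3; 37 bits remain
Read 2: bits[3:5] width=2 -> value=0 (bin 00); offset now 5 = byte 0 bit 5; 35 bits remain
Read 3: bits[5:16] width=11 -> value=1304 (bin 10100011000); offset now 16 = byte 2 bit 0; 24 bits remain

Answer: value=1 offset=3
value=0 offset=5
value=1304 offset=16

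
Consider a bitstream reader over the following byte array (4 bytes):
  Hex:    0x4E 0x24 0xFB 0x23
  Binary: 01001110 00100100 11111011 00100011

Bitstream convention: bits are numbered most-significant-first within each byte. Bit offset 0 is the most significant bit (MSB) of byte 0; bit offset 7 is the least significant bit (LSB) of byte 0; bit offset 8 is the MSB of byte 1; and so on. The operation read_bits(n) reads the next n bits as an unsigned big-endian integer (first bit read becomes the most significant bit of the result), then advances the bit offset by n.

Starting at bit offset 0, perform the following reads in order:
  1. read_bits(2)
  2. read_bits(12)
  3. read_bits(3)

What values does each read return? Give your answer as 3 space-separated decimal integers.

Answer: 1 905 1

Derivation:
Read 1: bits[0:2] width=2 -> value=1 (bin 01); offset now 2 = byte 0 bit 2; 30 bits remain
Read 2: bits[2:14] width=12 -> value=905 (bin 001110001001); offset now 14 = byte 1 bit 6; 18 bits remain
Read 3: bits[14:17] width=3 -> value=1 (bin 001); offset now 17 = byte 2 bit 1; 15 bits remain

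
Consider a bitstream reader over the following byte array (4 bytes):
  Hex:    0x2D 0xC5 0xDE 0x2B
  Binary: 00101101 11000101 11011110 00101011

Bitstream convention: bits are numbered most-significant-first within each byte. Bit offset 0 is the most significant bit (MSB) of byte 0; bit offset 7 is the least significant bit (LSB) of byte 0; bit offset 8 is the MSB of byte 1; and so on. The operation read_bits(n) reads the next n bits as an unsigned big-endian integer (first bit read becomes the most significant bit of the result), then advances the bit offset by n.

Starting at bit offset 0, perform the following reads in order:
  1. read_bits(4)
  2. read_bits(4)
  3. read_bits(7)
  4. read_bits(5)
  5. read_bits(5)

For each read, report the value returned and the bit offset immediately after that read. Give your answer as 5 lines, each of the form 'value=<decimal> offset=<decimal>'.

Read 1: bits[0:4] width=4 -> value=2 (bin 0010); offset now 4 = byte 0 bit 4; 28 bits remain
Read 2: bits[4:8] width=4 -> value=13 (bin 1101); offset now 8 = byte 1 bit 0; 24 bits remain
Read 3: bits[8:15] width=7 -> value=98 (bin 1100010); offset now 15 = byte 1 bit 7; 17 bits remain
Read 4: bits[15:20] width=5 -> value=29 (bin 11101); offset now 20 = byte 2 bit 4; 12 bits remain
Read 5: bits[20:25] width=5 -> value=28 (bin 11100); offset now 25 = byte 3 bit 1; 7 bits remain

Answer: value=2 offset=4
value=13 offset=8
value=98 offset=15
value=29 offset=20
value=28 offset=25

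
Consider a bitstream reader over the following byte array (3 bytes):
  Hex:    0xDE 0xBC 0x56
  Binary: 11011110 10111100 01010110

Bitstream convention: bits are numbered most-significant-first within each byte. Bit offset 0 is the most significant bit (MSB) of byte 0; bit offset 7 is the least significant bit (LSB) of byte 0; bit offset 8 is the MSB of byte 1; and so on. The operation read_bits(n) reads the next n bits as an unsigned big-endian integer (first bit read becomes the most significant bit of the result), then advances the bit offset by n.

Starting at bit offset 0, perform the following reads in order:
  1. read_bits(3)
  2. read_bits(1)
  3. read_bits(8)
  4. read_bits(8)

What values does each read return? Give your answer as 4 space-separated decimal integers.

Read 1: bits[0:3] width=3 -> value=6 (bin 110); offset now 3 = byte 0 bit 3; 21 bits remain
Read 2: bits[3:4] width=1 -> value=1 (bin 1); offset now 4 = byte 0 bit 4; 20 bits remain
Read 3: bits[4:12] width=8 -> value=235 (bin 11101011); offset now 12 = byte 1 bit 4; 12 bits remain
Read 4: bits[12:20] width=8 -> value=197 (bin 11000101); offset now 20 = byte 2 bit 4; 4 bits remain

Answer: 6 1 235 197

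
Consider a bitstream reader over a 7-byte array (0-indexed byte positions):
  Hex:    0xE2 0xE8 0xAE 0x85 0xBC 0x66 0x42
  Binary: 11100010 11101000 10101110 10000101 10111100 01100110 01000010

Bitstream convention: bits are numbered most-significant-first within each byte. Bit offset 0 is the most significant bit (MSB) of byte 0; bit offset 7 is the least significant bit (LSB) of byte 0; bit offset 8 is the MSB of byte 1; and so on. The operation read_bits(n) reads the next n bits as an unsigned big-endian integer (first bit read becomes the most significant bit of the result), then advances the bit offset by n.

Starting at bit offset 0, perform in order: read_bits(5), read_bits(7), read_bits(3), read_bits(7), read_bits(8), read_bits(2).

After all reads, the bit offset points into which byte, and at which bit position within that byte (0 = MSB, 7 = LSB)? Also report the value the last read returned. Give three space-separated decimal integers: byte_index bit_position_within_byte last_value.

Read 1: bits[0:5] width=5 -> value=28 (bin 11100); offset now 5 = byte 0 bit 5; 51 bits remain
Read 2: bits[5:12] width=7 -> value=46 (bin 0101110); offset now 12 = byte 1 bit 4; 44 bits remain
Read 3: bits[12:15] width=3 -> value=4 (bin 100); offset now 15 = byte 1 bit 7; 41 bits remain
Read 4: bits[15:22] width=7 -> value=43 (bin 0101011); offset now 22 = byte 2 bit 6; 34 bits remain
Read 5: bits[22:30] width=8 -> value=161 (bin 10100001); offset now 30 = byte 3 bit 6; 26 bits remain
Read 6: bits[30:32] width=2 -> value=1 (bin 01); offset now 32 = byte 4 bit 0; 24 bits remain

Answer: 4 0 1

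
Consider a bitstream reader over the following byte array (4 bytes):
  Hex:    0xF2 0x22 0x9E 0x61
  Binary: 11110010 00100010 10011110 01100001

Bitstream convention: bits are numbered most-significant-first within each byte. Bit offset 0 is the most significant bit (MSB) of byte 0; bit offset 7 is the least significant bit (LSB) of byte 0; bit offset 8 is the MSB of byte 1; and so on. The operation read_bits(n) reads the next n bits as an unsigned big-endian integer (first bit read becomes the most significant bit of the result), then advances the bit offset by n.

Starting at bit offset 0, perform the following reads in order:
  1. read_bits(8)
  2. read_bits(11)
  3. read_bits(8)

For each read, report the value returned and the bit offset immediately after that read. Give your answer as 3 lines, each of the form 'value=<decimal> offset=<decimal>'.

Answer: value=242 offset=8
value=276 offset=19
value=243 offset=27

Derivation:
Read 1: bits[0:8] width=8 -> value=242 (bin 11110010); offset now 8 = byte 1 bit 0; 24 bits remain
Read 2: bits[8:19] width=11 -> value=276 (bin 00100010100); offset now 19 = byte 2 bit 3; 13 bits remain
Read 3: bits[19:27] width=8 -> value=243 (bin 11110011); offset now 27 = byte 3 bit 3; 5 bits remain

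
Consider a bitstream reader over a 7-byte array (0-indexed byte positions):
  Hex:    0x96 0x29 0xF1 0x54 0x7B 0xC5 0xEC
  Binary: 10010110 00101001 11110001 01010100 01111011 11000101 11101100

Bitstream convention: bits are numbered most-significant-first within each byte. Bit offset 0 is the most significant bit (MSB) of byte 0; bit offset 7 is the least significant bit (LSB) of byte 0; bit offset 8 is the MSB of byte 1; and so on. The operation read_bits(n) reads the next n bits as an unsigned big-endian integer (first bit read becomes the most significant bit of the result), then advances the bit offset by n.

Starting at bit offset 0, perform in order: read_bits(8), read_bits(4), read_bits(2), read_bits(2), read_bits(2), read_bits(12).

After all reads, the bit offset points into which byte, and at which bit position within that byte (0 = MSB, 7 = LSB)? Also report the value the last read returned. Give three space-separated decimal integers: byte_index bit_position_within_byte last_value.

Read 1: bits[0:8] width=8 -> value=150 (bin 10010110); offset now 8 = byte 1 bit 0; 48 bits remain
Read 2: bits[8:12] width=4 -> value=2 (bin 0010); offset now 12 = byte 1 bit 4; 44 bits remain
Read 3: bits[12:14] width=2 -> value=2 (bin 10); offset now 14 = byte 1 bit 6; 42 bits remain
Read 4: bits[14:16] width=2 -> value=1 (bin 01); offset now 16 = byte 2 bit 0; 40 bits remain
Read 5: bits[16:18] width=2 -> value=3 (bin 11); offset now 18 = byte 2 bit 2; 38 bits remain
Read 6: bits[18:30] width=12 -> value=3157 (bin 110001010101); offset now 30 = byte 3 bit 6; 26 bits remain

Answer: 3 6 3157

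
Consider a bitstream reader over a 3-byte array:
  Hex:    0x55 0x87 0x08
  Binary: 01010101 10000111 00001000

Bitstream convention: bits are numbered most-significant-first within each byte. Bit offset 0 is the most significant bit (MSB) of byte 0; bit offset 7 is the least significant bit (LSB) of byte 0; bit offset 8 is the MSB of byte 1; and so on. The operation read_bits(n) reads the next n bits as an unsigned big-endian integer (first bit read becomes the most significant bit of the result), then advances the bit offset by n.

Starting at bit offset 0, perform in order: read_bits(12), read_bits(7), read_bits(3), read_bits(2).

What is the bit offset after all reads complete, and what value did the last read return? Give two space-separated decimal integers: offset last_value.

Answer: 24 0

Derivation:
Read 1: bits[0:12] width=12 -> value=1368 (bin 010101011000); offset now 12 = byte 1 bit 4; 12 bits remain
Read 2: bits[12:19] width=7 -> value=56 (bin 0111000); offset now 19 = byte 2 bit 3; 5 bits remain
Read 3: bits[19:22] width=3 -> value=2 (bin 010); offset now 22 = byte 2 bit 6; 2 bits remain
Read 4: bits[22:24] width=2 -> value=0 (bin 00); offset now 24 = byte 3 bit 0; 0 bits remain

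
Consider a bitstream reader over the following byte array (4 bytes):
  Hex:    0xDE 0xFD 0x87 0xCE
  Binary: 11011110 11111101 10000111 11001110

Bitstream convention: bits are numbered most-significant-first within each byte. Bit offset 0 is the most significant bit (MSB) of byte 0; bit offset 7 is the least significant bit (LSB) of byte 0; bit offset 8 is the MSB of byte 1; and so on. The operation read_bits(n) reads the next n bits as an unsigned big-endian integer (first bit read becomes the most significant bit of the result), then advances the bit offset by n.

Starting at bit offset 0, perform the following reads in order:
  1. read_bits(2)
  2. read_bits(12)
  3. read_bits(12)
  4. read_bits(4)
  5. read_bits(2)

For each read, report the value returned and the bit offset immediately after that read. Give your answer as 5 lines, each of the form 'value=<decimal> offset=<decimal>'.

Answer: value=3 offset=2
value=1983 offset=14
value=1567 offset=26
value=3 offset=30
value=2 offset=32

Derivation:
Read 1: bits[0:2] width=2 -> value=3 (bin 11); offset now 2 = byte 0 bit 2; 30 bits remain
Read 2: bits[2:14] width=12 -> value=1983 (bin 011110111111); offset now 14 = byte 1 bit 6; 18 bits remain
Read 3: bits[14:26] width=12 -> value=1567 (bin 011000011111); offset now 26 = byte 3 bit 2; 6 bits remain
Read 4: bits[26:30] width=4 -> value=3 (bin 0011); offset now 30 = byte 3 bit 6; 2 bits remain
Read 5: bits[30:32] width=2 -> value=2 (bin 10); offset now 32 = byte 4 bit 0; 0 bits remain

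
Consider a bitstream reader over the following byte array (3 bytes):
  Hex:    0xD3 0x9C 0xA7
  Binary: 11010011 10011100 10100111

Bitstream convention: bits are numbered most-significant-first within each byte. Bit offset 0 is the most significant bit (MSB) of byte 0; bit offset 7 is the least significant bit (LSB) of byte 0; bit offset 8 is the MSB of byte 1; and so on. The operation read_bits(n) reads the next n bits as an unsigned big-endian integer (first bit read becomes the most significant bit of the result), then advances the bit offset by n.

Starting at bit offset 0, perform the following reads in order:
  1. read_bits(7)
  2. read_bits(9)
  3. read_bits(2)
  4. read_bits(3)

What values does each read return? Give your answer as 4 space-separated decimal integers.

Read 1: bits[0:7] width=7 -> value=105 (bin 1101001); offset now 7 = byte 0 bit 7; 17 bits remain
Read 2: bits[7:16] width=9 -> value=412 (bin 110011100); offset now 16 = byte 2 bit 0; 8 bits remain
Read 3: bits[16:18] width=2 -> value=2 (bin 10); offset now 18 = byte 2 bit 2; 6 bits remain
Read 4: bits[18:21] width=3 -> value=4 (bin 100); offset now 21 = byte 2 bit 5; 3 bits remain

Answer: 105 412 2 4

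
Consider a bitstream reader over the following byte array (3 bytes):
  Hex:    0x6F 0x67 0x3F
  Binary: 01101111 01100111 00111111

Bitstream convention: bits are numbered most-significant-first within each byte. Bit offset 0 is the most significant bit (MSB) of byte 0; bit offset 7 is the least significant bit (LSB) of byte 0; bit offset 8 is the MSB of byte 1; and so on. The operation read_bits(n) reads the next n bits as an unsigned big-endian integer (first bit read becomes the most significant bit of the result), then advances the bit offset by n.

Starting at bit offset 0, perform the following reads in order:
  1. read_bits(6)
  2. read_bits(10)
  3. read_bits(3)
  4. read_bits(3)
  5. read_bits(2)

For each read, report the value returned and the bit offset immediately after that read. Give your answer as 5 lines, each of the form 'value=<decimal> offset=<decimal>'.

Answer: value=27 offset=6
value=871 offset=16
value=1 offset=19
value=7 offset=22
value=3 offset=24

Derivation:
Read 1: bits[0:6] width=6 -> value=27 (bin 011011); offset now 6 = byte 0 bit 6; 18 bits remain
Read 2: bits[6:16] width=10 -> value=871 (bin 1101100111); offset now 16 = byte 2 bit 0; 8 bits remain
Read 3: bits[16:19] width=3 -> value=1 (bin 001); offset now 19 = byte 2 bit 3; 5 bits remain
Read 4: bits[19:22] width=3 -> value=7 (bin 111); offset now 22 = byte 2 bit 6; 2 bits remain
Read 5: bits[22:24] width=2 -> value=3 (bin 11); offset now 24 = byte 3 bit 0; 0 bits remain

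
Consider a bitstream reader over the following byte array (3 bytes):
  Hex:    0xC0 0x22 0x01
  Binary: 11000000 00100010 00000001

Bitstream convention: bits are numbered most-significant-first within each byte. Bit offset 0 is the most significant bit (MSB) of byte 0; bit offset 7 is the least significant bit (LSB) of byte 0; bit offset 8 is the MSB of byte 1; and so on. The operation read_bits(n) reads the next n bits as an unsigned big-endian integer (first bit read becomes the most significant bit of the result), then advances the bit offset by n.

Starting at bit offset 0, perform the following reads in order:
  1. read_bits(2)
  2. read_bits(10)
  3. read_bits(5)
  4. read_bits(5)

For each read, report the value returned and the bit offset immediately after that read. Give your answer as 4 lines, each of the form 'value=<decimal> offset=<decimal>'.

Read 1: bits[0:2] width=2 -> value=3 (bin 11); offset now 2 = byte 0 bit 2; 22 bits remain
Read 2: bits[2:12] width=10 -> value=2 (bin 0000000010); offset now 12 = byte 1 bit 4; 12 bits remain
Read 3: bits[12:17] width=5 -> value=4 (bin 00100); offset now 17 = byte 2 bit 1; 7 bits remain
Read 4: bits[17:22] width=5 -> value=0 (bin 00000); offset now 22 = byte 2 bit 6; 2 bits remain

Answer: value=3 offset=2
value=2 offset=12
value=4 offset=17
value=0 offset=22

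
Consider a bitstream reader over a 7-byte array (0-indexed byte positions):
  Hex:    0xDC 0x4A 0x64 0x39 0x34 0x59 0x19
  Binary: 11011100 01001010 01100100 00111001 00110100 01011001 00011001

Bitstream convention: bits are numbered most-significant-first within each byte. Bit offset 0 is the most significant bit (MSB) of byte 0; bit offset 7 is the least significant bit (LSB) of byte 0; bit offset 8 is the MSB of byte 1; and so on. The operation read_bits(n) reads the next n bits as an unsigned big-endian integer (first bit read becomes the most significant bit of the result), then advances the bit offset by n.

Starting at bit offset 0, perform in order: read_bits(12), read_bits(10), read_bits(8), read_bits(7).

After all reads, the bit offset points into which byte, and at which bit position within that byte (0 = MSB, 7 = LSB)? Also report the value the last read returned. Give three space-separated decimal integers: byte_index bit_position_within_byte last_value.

Answer: 4 5 38

Derivation:
Read 1: bits[0:12] width=12 -> value=3524 (bin 110111000100); offset now 12 = byte 1 bit 4; 44 bits remain
Read 2: bits[12:22] width=10 -> value=665 (bin 1010011001); offset now 22 = byte 2 bit 6; 34 bits remain
Read 3: bits[22:30] width=8 -> value=14 (bin 00001110); offset now 30 = byte 3 bit 6; 26 bits remain
Read 4: bits[30:37] width=7 -> value=38 (bin 0100110); offset now 37 = byte 4 bit 5; 19 bits remain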